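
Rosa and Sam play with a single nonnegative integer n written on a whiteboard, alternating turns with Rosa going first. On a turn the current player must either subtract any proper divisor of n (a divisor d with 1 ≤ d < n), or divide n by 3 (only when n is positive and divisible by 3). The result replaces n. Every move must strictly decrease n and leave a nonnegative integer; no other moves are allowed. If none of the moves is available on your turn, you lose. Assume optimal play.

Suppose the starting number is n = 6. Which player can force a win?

Positions with no move are L. A position that does have a move is losing for the player to move precisely when every available move leads to a winning position for the opponent. Fill in the labels:
n=0: no move → L
n=1: no move → L
n=2: W (go to 1, an L position)
n=3: W (go to 1, an L position)
n=4: L (options 2(W), 3(W) are all W)
n=5: W (go to 4, an L position)
n=6: W (go to 4, an L position)
The starting position 6 is W: Rosa should move to 4, handing over an L position.

Rosa wins.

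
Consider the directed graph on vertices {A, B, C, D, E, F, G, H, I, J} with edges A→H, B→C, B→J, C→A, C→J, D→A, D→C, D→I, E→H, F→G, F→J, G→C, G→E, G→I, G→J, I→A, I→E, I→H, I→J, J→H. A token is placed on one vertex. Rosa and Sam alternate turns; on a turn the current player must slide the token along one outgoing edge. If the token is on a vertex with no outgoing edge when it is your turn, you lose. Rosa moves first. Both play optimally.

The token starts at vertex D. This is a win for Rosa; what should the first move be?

Compute win/loss labels from the base case upward. A position with no move is L. Any other position is W if it can reach an L in one move, else L.
Every edge goes from a vertex to one that appears earlier in the order H, E, J, A, C, I, D, G, F, B, so processing vertices in that order labels each vertex after all of its successors.
H: no outgoing edge → L
E: reaches L-position H → W
J: reaches L-position H → W
A: reaches L-position H → W
C: only reaches A(W), J(W), all W → L
I: reaches L-position H → W
D: reaches L-position C → W
G: reaches L-position C → W
F: only reaches G(W), J(W), all W → L
B: reaches L-position C → W
From D, the L positions reachable in one move are: C.

Move to C.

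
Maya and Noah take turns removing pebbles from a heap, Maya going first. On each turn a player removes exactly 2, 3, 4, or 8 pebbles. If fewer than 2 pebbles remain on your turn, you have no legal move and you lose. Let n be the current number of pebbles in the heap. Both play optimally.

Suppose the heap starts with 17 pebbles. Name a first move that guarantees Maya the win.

Use the standard recursion: the mover loses at a terminal position; elsewhere, the mover wins exactly when some move hands the opponent an L position.
n=0: no move → L
n=1: no move → L
n=2: can move to 0, which is L ⇒ W
n=3: can move to 1, which is L ⇒ W
n=4: can move to 1, which is L ⇒ W
n=5: can move to 1, which is L ⇒ W
n=6: moves to 4(W), 3(W), 2(W); every one is W ⇒ L
n=7: moves to 5(W), 4(W), 3(W); every one is W ⇒ L
n=8: can move to 6, which is L ⇒ W
n=9: can move to 7, which is L ⇒ W
n=10: can move to 7, which is L ⇒ W
n=11: can move to 7, which is L ⇒ W
n=12: moves to 10(W), 9(W), 8(W), 4(W); every one is W ⇒ L
n=13: moves to 11(W), 10(W), 9(W), 5(W); every one is W ⇒ L
n=14: can move to 12, which is L ⇒ W
n=15: can move to 13, which is L ⇒ W
n=16: can move to 13, which is L ⇒ W
n=17: can move to 13, which is L ⇒ W
From 17, the L positions reachable in one move are: 13.

Remove 4, leaving 13.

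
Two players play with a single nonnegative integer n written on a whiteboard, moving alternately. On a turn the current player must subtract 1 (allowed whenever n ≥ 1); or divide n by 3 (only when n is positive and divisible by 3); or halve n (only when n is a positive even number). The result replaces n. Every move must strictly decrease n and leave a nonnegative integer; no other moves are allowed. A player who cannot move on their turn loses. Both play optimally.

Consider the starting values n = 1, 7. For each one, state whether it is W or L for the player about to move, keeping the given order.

1: W, 7: L

Use the standard recursion: the mover loses at a terminal position; elsewhere, the mover wins exactly when some move hands the opponent an L position.
n=0: no move → L
n=1: can move to 0, which is L ⇒ W
n=2: the only move is to 1(W), a W ⇒ L
n=3: can move to 2, which is L ⇒ W
n=4: can move to 2, which is L ⇒ W
n=5: the only move is to 4(W), a W ⇒ L
n=6: can move to 2, which is L ⇒ W
n=7: the only move is to 6(W), a W ⇒ L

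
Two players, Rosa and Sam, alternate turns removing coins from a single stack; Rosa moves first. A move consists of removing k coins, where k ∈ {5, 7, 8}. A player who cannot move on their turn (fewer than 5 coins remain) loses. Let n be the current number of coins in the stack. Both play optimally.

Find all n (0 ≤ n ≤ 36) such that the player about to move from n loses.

0, 1, 2, 3, 4, 13, 14, 15, 16, 17, 26, 27, 28, 29, 30

Work bottom-up. With no move the player to move loses. Otherwise the position is W if at least one move leads to an L position for the opponent, and L if every move leads to a W.
n=0: no move → L
n=1: no move → L
n=2: no move → L
n=3: no move → L
n=4: no move → L
n=5: can move to 0, which is L ⇒ W
n=6: can move to 1, which is L ⇒ W
n=7: can move to 2, which is L ⇒ W
n=8: can move to 3, which is L ⇒ W
n=9: can move to 4, which is L ⇒ W
n=10: can move to 3, which is L ⇒ W
n=11: can move to 4, which is L ⇒ W
n=12: can move to 4, which is L ⇒ W
n=13: moves to 8(W), 6(W), 5(W); every one is W ⇒ L
n=14: moves to 9(W), 7(W), 6(W); every one is W ⇒ L
n=15: moves to 10(W), 8(W), 7(W); every one is W ⇒ L
n=16: moves to 11(W), 9(W), 8(W); every one is W ⇒ L
n=17: moves to 12(W), 10(W), 9(W); every one is W ⇒ L
n=18: can move to 13, which is L ⇒ W
n=19: can move to 14, which is L ⇒ W
n=20: can move to 15, which is L ⇒ W
n=21: can move to 16, which is L ⇒ W
n=22: can move to 17, which is L ⇒ W
n=23: can move to 16, which is L ⇒ W
n=24: can move to 17, which is L ⇒ W
n=25: can move to 17, which is L ⇒ W
n=26: moves to 21(W), 19(W), 18(W); every one is W ⇒ L
n=27: moves to 22(W), 20(W), 19(W); every one is W ⇒ L
n=28: moves to 23(W), 21(W), 20(W); every one is W ⇒ L
n=29: moves to 24(W), 22(W), 21(W); every one is W ⇒ L
n=30: moves to 25(W), 23(W), 22(W); every one is W ⇒ L
n=31: can move to 26, which is L ⇒ W
n=32: can move to 27, which is L ⇒ W
n=33: can move to 28, which is L ⇒ W
n=34: can move to 29, which is L ⇒ W
n=35: can move to 30, which is L ⇒ W
n=36: can move to 29, which is L ⇒ W
Reading off the rows marked L gives the requested list; there are 15 such values of n.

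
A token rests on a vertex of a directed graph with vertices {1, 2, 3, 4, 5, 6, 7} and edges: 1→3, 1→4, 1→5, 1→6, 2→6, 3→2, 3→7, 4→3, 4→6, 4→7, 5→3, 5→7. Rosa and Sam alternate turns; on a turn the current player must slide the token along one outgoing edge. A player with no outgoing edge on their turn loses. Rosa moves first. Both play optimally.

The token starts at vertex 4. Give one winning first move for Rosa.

Move to 6.

Work bottom-up. With no move the player to move loses. Otherwise the position is W if at least one move leads to an L position for the opponent, and L if every move leads to a W.
Every edge goes from a vertex to one that appears earlier in the order 7, 6, 2, 3, 4, 5, 1, so processing vertices in that order labels each vertex after all of its successors.
7: no outgoing edge → L
6: no outgoing edge → L
2: reaches L-position 6 → W
3: reaches L-position 7 → W
4: reaches L-position 6 → W
5: reaches L-position 7 → W
1: reaches L-position 6 → W
From 4, the L positions reachable in one move are: 6, 7. Any move reaching one of these is winning.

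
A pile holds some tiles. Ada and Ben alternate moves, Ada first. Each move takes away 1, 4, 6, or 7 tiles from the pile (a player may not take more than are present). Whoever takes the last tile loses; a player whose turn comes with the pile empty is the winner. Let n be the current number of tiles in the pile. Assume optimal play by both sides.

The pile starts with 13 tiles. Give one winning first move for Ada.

Remove 7, leaving 6.

Classify positions by backward induction: terminal positions (no move available) are W. From any other position, the mover wins iff some move reaches an L.
n=0: no move; the opponent has just taken the last tile and therefore loses → W
n=1: only reaches 0(W), which is W → L
n=2: reaches L-position 1 → W
n=3: only reaches 2(W), which is W → L
n=4: reaches L-position 3 → W
n=5: reaches L-position 1 → W
n=6: only reaches 5(W), 2(W), 0(W), all W → L
n=7: reaches L-position 6 → W
n=8: reaches L-position 1 → W
n=9: reaches L-position 3 → W
n=10: reaches L-position 6 → W
n=11: only reaches 10(W), 7(W), 5(W), 4(W), all W → L
n=12: reaches L-position 11 → W
n=13: reaches L-position 6 → W
From 13, the L positions reachable in one move are: 6.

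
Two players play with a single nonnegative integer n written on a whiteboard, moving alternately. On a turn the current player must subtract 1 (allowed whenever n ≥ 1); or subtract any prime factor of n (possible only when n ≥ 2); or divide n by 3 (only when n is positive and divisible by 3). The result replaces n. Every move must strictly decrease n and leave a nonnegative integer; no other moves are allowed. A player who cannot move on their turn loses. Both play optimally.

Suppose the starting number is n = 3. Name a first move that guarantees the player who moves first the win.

Move to 0.

Classify positions by backward induction: terminal positions (no move available) are L. From any other position, the mover wins iff some move reaches an L.
n=0: no move → L
n=1: reaches L-position 0 → W
n=2: reaches L-position 0 → W
n=3: reaches L-position 0 → W
From 3, the L positions reachable in one move are: 0.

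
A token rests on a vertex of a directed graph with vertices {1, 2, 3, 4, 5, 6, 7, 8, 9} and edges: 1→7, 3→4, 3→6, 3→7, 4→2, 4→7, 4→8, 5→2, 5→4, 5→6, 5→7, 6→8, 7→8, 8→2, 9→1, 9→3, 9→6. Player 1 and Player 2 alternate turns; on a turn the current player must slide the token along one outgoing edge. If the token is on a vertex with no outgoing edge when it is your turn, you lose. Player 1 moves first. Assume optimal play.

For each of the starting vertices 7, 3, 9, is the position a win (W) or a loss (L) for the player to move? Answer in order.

Classify positions by backward induction: terminal positions (no move available) are L. From any other position, the mover wins iff some move reaches an L.
Every edge goes from a vertex to one that appears earlier in the order 2, 8, 7, 4, 1, 6, 3, 5, 9, so processing vertices in that order labels each vertex after all of its successors.
2: no outgoing edge → L
8: W (go to 2, an L position)
7: L (sole option 8(W) is W)
4: W (go to 7, an L position)
1: W (go to 7, an L position)
6: L (sole option 8(W) is W)
3: W (go to 6, an L position)
5: W (go to 6, an L position)
9: W (go to 6, an L position)

7: L, 3: W, 9: W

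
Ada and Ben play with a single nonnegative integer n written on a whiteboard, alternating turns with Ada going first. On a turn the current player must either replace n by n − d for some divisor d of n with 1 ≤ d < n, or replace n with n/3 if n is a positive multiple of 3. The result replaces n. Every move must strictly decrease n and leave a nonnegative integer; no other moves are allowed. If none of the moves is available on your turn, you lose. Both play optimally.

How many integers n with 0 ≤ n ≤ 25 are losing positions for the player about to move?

Build the W/L table. Terminal = L. A non-terminal position is W if it has a move to some L; otherwise it is L.
n=0: no move → L
n=1: no move → L
n=2: W (go to 1, an L position)
n=3: W (go to 1, an L position)
n=4: L (options 2(W), 3(W) are all W)
n=5: W (go to 4, an L position)
n=6: W (go to 4, an L position)
n=7: L (sole option 6(W) is W)
n=8: W (go to 4, an L position)
n=9: L (options 3(W), 6(W), 8(W) are all W)
n=10: W (go to 9, an L position)
n=11: L (sole option 10(W) is W)
n=12: W (go to 4, an L position)
n=13: L (sole option 12(W) is W)
n=14: W (go to 7, an L position)
n=15: L (options 5(W), 10(W), 12(W), 14(W) are all W)
n=16: W (go to 15, an L position)
n=17: L (sole option 16(W) is W)
n=18: W (go to 9, an L position)
n=19: L (sole option 18(W) is W)
n=20: W (go to 15, an L position)
n=21: W (go to 7, an L position)
n=22: W (go to 11, an L position)
n=23: L (sole option 22(W) is W)
n=24: W (go to 23, an L position)
n=25: L (options 20(W), 24(W) are all W)
L entries with 0 ≤ n ≤ 25: n = 0, 1, 4, 7, 9, 11, 13, 15, 17, 19, 23, 25; that makes 12.

12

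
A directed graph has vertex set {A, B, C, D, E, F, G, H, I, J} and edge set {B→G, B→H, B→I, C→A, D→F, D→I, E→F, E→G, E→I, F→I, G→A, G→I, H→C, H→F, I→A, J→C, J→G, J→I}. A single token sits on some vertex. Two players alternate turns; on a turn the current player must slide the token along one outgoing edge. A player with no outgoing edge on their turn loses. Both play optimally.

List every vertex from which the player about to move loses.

Label each position W (a win for the player to move) or L (a loss). A position with no legal move is L; any other position is W exactly when some move reaches an L, and L when every move reaches a W.
Every edge goes from a vertex to one that appears earlier in the order A, I, F, C, G, D, H, E, B, J, so processing vertices in that order labels each vertex after all of its successors.
A: no outgoing edge → L
I: reaches L-position A → W
F: only reaches I(W), which is W → L
C: reaches L-position A → W
G: reaches L-position A → W
D: reaches L-position F → W
H: reaches L-position F → W
E: reaches L-position F → W
B: only reaches H(W), G(W), I(W), all W → L
J: only reaches G(W), C(W), I(W), all W → L
The losing starting vertices are exactly the entries labelled L in this table (4 of them).

A, B, F, J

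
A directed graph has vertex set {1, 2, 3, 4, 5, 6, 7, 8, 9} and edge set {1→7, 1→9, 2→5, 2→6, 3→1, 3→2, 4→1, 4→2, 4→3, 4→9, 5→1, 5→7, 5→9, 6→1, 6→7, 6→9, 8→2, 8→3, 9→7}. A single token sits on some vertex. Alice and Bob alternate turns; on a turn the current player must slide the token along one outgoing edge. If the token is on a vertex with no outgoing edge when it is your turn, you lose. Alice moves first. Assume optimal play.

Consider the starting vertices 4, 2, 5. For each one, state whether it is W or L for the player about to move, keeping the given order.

4: W, 2: L, 5: W

Label each position W (a win for the player to move) or L (a loss). A position with no legal move is L; any other position is W exactly when some move reaches an L, and L when every move reaches a W.
Every edge goes from a vertex to one that appears earlier in the order 7, 9, 1, 5, 6, 2, 3, 8, 4, so processing vertices in that order labels each vertex after all of its successors.
7: no outgoing edge → L
9: can move to 7, which is L ⇒ W
1: can move to 7, which is L ⇒ W
5: can move to 7, which is L ⇒ W
6: can move to 7, which is L ⇒ W
2: moves to 6(W), 5(W); every one is W ⇒ L
3: can move to 2, which is L ⇒ W
8: can move to 2, which is L ⇒ W
4: can move to 2, which is L ⇒ W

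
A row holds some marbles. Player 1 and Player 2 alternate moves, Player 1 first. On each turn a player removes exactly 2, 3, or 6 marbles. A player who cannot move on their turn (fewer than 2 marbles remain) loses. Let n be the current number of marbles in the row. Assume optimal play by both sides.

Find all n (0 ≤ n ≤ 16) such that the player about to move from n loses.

Work bottom-up. With no move the player to move loses. Otherwise the position is W if at least one move leads to an L position for the opponent, and L if every move leads to a W.
n=0: no move → L
n=1: no move → L
n=2: →0(L), so W
n=3: →1(L), so W
n=4: →1(L), so W
n=5: →3(W), 2(W) — all W, so L
n=6: →0(L), so W
n=7: →5(L), so W
n=8: →5(L), so W
n=9: →7(W), 6(W), 3(W) — all W, so L
n=10: →8(W), 7(W), 4(W) — all W, so L
n=11: →9(L), so W
n=12: →10(L), so W
n=13: →10(L), so W
n=14: →12(W), 11(W), 8(W) — all W, so L
n=15: →9(L), so W
n=16: →14(L), so W
Reading off the rows marked L gives the requested list; there are 6 such values of n.

0, 1, 5, 9, 10, 14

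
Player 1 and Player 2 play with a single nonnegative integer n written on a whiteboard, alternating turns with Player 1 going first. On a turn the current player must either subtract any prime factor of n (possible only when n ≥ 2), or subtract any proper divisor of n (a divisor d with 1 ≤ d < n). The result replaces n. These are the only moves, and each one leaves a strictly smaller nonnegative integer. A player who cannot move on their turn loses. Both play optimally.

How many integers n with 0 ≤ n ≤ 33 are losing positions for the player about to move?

Compute win/loss labels from the base case upward. A position with no move is L. Any other position is W if it can reach an L in one move, else L.
n=0: no move → L
n=1: no move → L
n=2: W (go to 0, an L position)
n=3: W (go to 0, an L position)
n=4: L (options 2(W), 3(W) are all W)
n=5: W (go to 0, an L position)
n=6: W (go to 4, an L position)
n=7: W (go to 0, an L position)
n=8: W (go to 4, an L position)
n=9: L (options 6(W), 8(W) are all W)
n=10: W (go to 9, an L position)
n=11: W (go to 0, an L position)
n=12: W (go to 9, an L position)
n=13: W (go to 0, an L position)
n=14: L (options 7(W), 12(W), 13(W) are all W)
n=15: W (go to 14, an L position)
n=16: W (go to 14, an L position)
n=17: W (go to 0, an L position)
n=18: W (go to 9, an L position)
n=19: W (go to 0, an L position)
n=20: L (options 10(W), 15(W), 16(W), 18(W), 19(W) are all W)
n=21: W (go to 14, an L position)
n=22: W (go to 20, an L position)
n=23: W (go to 0, an L position)
n=24: W (go to 20, an L position)
n=25: W (go to 20, an L position)
n=26: L (options 13(W), 24(W), 25(W) are all W)
n=27: W (go to 26, an L position)
n=28: W (go to 14, an L position)
n=29: W (go to 0, an L position)
n=30: W (go to 20, an L position)
n=31: W (go to 0, an L position)
n=32: L (options 16(W), 24(W), 28(W), 30(W), 31(W) are all W)
n=33: W (go to 32, an L position)
L entries with 0 ≤ n ≤ 33: n = 0, 1, 4, 9, 14, 20, 26, 32; that makes 8.

8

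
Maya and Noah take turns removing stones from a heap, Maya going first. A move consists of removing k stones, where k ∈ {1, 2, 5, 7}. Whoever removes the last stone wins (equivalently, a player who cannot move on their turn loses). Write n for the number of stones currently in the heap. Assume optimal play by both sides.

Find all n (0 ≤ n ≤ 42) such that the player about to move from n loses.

0, 3, 6, 9, 12, 15, 18, 21, 24, 27, 30, 33, 36, 39, 42

Work bottom-up. With no move the player to move loses. Otherwise the position is W if at least one move leads to an L position for the opponent, and L if every move leads to a W.
n=0: no move → L
n=1: can move to 0, which is L ⇒ W
n=2: can move to 0, which is L ⇒ W
n=3: moves to 2(W), 1(W); every one is W ⇒ L
n=4: can move to 3, which is L ⇒ W
n=5: can move to 3, which is L ⇒ W
n=6: moves to 5(W), 4(W), 1(W); every one is W ⇒ L
n=7: can move to 6, which is L ⇒ W
n=8: can move to 6, which is L ⇒ W
n=9: moves to 8(W), 7(W), 4(W), 2(W); every one is W ⇒ L
n=10: can move to 9, which is L ⇒ W
n=11: can move to 9, which is L ⇒ W
n=12: moves to 11(W), 10(W), 7(W), 5(W); every one is W ⇒ L
n=13: can move to 12, which is L ⇒ W
n=14: can move to 12, which is L ⇒ W
n=15: moves to 14(W), 13(W), 10(W), 8(W); every one is W ⇒ L
n=16: can move to 15, which is L ⇒ W
n=17: can move to 15, which is L ⇒ W
n=18: moves to 17(W), 16(W), 13(W), 11(W); every one is W ⇒ L
n=19: can move to 18, which is L ⇒ W
n=20: can move to 18, which is L ⇒ W
n=21: moves to 20(W), 19(W), 16(W), 14(W); every one is W ⇒ L
n=22: can move to 21, which is L ⇒ W
n=23: can move to 21, which is L ⇒ W
n=24: moves to 23(W), 22(W), 19(W), 17(W); every one is W ⇒ L
n=25: can move to 24, which is L ⇒ W
n=26: can move to 24, which is L ⇒ W
n=27: moves to 26(W), 25(W), 22(W), 20(W); every one is W ⇒ L
n=28: can move to 27, which is L ⇒ W
n=29: can move to 27, which is L ⇒ W
n=30: moves to 29(W), 28(W), 25(W), 23(W); every one is W ⇒ L
n=31: can move to 30, which is L ⇒ W
n=32: can move to 30, which is L ⇒ W
n=33: moves to 32(W), 31(W), 28(W), 26(W); every one is W ⇒ L
n=34: can move to 33, which is L ⇒ W
n=35: can move to 33, which is L ⇒ W
n=36: moves to 35(W), 34(W), 31(W), 29(W); every one is W ⇒ L
n=37: can move to 36, which is L ⇒ W
n=38: can move to 36, which is L ⇒ W
n=39: moves to 38(W), 37(W), 34(W), 32(W); every one is W ⇒ L
n=40: can move to 39, which is L ⇒ W
n=41: can move to 39, which is L ⇒ W
n=42: moves to 41(W), 40(W), 37(W), 35(W); every one is W ⇒ L
The losing starting values of n are exactly the entries labelled L in this table (15 of them).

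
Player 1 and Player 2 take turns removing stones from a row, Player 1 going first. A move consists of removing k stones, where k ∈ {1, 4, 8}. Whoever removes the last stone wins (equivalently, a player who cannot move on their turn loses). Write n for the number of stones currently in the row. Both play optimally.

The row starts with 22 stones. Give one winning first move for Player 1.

Compute win/loss labels from the base case upward. A position with no move is L. Any other position is W if it can reach an L in one move, else L.
n=0: no move → L
n=1: W (go to 0, an L position)
n=2: L (sole option 1(W) is W)
n=3: W (go to 2, an L position)
n=4: W (go to 0, an L position)
n=5: L (options 4(W), 1(W) are all W)
n=6: W (go to 5, an L position)
n=7: L (options 6(W), 3(W) are all W)
n=8: W (go to 7, an L position)
n=9: W (go to 5, an L position)
n=10: W (go to 2, an L position)
n=11: W (go to 7, an L position)
n=12: L (options 11(W), 8(W), 4(W) are all W)
n=13: W (go to 12, an L position)
n=14: L (options 13(W), 10(W), 6(W) are all W)
n=15: W (go to 14, an L position)
n=16: W (go to 12, an L position)
n=17: L (options 16(W), 13(W), 9(W) are all W)
n=18: W (go to 17, an L position)
n=19: L (options 18(W), 15(W), 11(W) are all W)
n=20: W (go to 19, an L position)
n=21: W (go to 17, an L position)
n=22: W (go to 14, an L position)
From 22, the L positions reachable in one move are: 14.

Remove 8, leaving 14.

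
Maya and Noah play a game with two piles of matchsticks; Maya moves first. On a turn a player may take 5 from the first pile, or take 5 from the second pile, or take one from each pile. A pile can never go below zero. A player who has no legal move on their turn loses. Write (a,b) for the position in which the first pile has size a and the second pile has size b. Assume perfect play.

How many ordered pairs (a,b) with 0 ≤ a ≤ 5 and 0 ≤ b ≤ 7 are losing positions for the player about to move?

21

Compute win/loss labels from the base case upward. A position with no move is L. Any other position is W if it can reach an L in one move, else L.
Every move lowers a or b (never raises either), so fill the grid row by row in increasing a, and left to right within a row: each cell's successors are then already labelled.
      b=0  b=1  b=2  b=3  b=4  b=5  b=6  b=7
a=0:    L    L    L    L    L    W    W    W
a=1:    L    W    W    W    W    W    L    L
a=2:    L    W    L    L    L    W    L    W
a=3:    L    W    L    W    W    W    L    W
a=4:    L    W    L    W    L    W    L    W
a=5:    W    W    W    W    W    W    L    W
Cells with no legal move (terminal, hence L): (0,0), (0,1), (0,2), (0,3), (0,4), (1,0), (2,0), (3,0), (4,0).
The remaining L cells, each justified by listing all of its moves:
(1,6): →(1,1)(W), (0,5)(W) — all W, so L
(1,7): →(1,2)(W), (0,6)(W) — all W, so L
(2,2): →(1,1)(W) only, which is W, so L
(2,3): →(1,2)(W) only, which is W, so L
(2,4): →(1,3)(W) only, which is W, so L
(2,6): →(2,1)(W), (1,5)(W) — all W, so L
(3,2): →(2,1)(W) only, which is W, so L
(3,6): →(3,1)(W), (2,5)(W) — all W, so L
(4,2): →(3,1)(W) only, which is W, so L
(4,4): →(3,3)(W) only, which is W, so L
(4,6): →(4,1)(W), (3,5)(W) — all W, so L
(5,6): →(0,6)(W), (5,1)(W), (4,5)(W) — all W, so L
Every other cell has at least one move into one of the L cells above, so it is W.
L cells per row: a=0: 5, a=1: 3, a=2: 5, a=3: 3, a=4: 4, a=5: 1; total 21.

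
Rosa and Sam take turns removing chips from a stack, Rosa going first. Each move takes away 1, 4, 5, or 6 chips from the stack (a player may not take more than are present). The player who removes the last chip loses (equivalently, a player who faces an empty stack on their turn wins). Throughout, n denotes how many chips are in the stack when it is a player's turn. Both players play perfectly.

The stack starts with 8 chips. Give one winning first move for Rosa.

Remove 5, leaving 3.

Use the standard recursion: the mover wins at a terminal position; elsewhere, the mover wins exactly when some move hands the opponent an L position.
n=0: no move; the opponent has just taken the last chip and therefore loses → W
n=1: only reaches 0(W), which is W → L
n=2: reaches L-position 1 → W
n=3: only reaches 2(W), which is W → L
n=4: reaches L-position 3 → W
n=5: reaches L-position 1 → W
n=6: reaches L-position 1 → W
n=7: reaches L-position 3 → W
n=8: reaches L-position 3 → W
From 8, the L positions reachable in one move are: 3.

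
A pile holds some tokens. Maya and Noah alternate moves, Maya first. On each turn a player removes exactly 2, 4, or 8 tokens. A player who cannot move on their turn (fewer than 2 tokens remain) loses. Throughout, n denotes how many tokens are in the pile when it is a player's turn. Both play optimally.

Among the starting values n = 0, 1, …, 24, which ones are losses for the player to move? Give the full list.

0, 1, 6, 7, 12, 13, 18, 19, 24

Label each position W (a win for the player to move) or L (a loss). A position with no legal move is L; any other position is W exactly when some move reaches an L, and L when every move reaches a W.
n=0: no move → L
n=1: no move → L
n=2: reaches L-position 0 → W
n=3: reaches L-position 1 → W
n=4: reaches L-position 0 → W
n=5: reaches L-position 1 → W
n=6: only reaches 4(W), 2(W), all W → L
n=7: only reaches 5(W), 3(W), all W → L
n=8: reaches L-position 6 → W
n=9: reaches L-position 7 → W
n=10: reaches L-position 6 → W
n=11: reaches L-position 7 → W
n=12: only reaches 10(W), 8(W), 4(W), all W → L
n=13: only reaches 11(W), 9(W), 5(W), all W → L
n=14: reaches L-position 12 → W
n=15: reaches L-position 13 → W
n=16: reaches L-position 12 → W
n=17: reaches L-position 13 → W
n=18: only reaches 16(W), 14(W), 10(W), all W → L
n=19: only reaches 17(W), 15(W), 11(W), all W → L
n=20: reaches L-position 18 → W
n=21: reaches L-position 19 → W
n=22: reaches L-position 18 → W
n=23: reaches L-position 19 → W
n=24: only reaches 22(W), 20(W), 16(W), all W → L
The losing starting values of n are exactly the entries labelled L in this table (9 of them).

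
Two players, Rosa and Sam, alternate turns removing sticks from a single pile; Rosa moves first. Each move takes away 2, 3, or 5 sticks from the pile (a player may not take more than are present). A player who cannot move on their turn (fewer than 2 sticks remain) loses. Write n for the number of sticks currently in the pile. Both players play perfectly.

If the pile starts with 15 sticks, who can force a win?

Sam wins.

Positions with no move are L. A position that does have a move is losing for the player to move precisely when every available move leads to a winning position for the opponent. Fill in the labels:
n=0: no move → L
n=1: no move → L
n=2: W (go to 0, an L position)
n=3: W (go to 1, an L position)
n=4: W (go to 1, an L position)
n=5: W (go to 0, an L position)
n=6: W (go to 1, an L position)
n=7: L (options 5(W), 4(W), 2(W) are all W)
n=8: L (options 6(W), 5(W), 3(W) are all W)
n=9: W (go to 7, an L position)
n=10: W (go to 8, an L position)
n=11: W (go to 8, an L position)
n=12: W (go to 7, an L position)
n=13: W (go to 8, an L position)
n=14: L (options 12(W), 11(W), 9(W) are all W)
n=15: L (options 13(W), 12(W), 10(W) are all W)
The starting position 15 is L: whatever Rosa does, the opponent receives a W position.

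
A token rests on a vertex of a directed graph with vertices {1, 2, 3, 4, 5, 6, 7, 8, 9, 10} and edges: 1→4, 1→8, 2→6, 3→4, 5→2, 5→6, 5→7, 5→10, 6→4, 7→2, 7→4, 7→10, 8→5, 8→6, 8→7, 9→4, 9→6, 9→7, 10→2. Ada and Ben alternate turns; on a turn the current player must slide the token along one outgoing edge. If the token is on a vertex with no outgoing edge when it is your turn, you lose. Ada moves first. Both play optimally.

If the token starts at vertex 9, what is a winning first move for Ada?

Move to 4.

Compute win/loss labels from the base case upward. A position with no move is L. Any other position is W if it can reach an L in one move, else L.
Every edge goes from a vertex to one that appears earlier in the order 4, 6, 2, 10, 7, 9, 5, 3, 8, 1, so processing vertices in that order labels each vertex after all of its successors.
4: no outgoing edge → L
6: reaches L-position 4 → W
2: only reaches 6(W), which is W → L
10: reaches L-position 2 → W
7: reaches L-position 2 → W
9: reaches L-position 4 → W
5: reaches L-position 2 → W
3: reaches L-position 4 → W
8: only reaches 5(W), 7(W), 6(W), all W → L
1: reaches L-position 8 → W
From 9, the L positions reachable in one move are: 4.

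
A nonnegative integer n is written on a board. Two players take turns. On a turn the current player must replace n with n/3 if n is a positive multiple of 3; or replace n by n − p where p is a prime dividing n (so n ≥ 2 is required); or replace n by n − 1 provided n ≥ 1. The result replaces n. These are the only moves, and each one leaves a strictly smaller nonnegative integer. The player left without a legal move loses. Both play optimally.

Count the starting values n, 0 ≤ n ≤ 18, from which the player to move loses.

Label each position W (a win for the player to move) or L (a loss). A position with no legal move is L; any other position is W exactly when some move reaches an L, and L when every move reaches a W.
n=0: no move → L
n=1: →0(L), so W
n=2: →0(L), so W
n=3: →0(L), so W
n=4: →2(W), 3(W) — all W, so L
n=5: →0(L), so W
n=6: →4(L), so W
n=7: →0(L), so W
n=8: →6(W), 7(W) — all W, so L
n=9: →8(L), so W
n=10: →8(L), so W
n=11: →0(L), so W
n=12: →4(L), so W
n=13: →0(L), so W
n=14: →7(W), 12(W), 13(W) — all W, so L
n=15: →14(L), so W
n=16: →14(L), so W
n=17: →0(L), so W
n=18: →6(W), 15(W), 16(W), 17(W) — all W, so L
L entries with 0 ≤ n ≤ 18: n = 0, 4, 8, 14, 18; that makes 5.

5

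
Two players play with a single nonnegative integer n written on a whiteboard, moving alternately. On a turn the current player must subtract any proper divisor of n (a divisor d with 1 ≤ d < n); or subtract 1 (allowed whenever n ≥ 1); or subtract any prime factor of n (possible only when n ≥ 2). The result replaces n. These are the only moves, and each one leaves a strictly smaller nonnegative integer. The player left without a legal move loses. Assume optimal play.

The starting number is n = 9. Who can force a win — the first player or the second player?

Work bottom-up. With no move the player to move loses. Otherwise the position is W if at least one move leads to an L position for the opponent, and L if every move leads to a W.
n=0: no move → L
n=1: →0(L), so W
n=2: →0(L), so W
n=3: →0(L), so W
n=4: →2(W), 3(W) — all W, so L
n=5: →0(L), so W
n=6: →4(L), so W
n=7: →0(L), so W
n=8: →4(L), so W
n=9: →6(W), 8(W) — all W, so L
The starting position 9 is L: whatever the player to move does, the opponent receives a W position.

The second player wins.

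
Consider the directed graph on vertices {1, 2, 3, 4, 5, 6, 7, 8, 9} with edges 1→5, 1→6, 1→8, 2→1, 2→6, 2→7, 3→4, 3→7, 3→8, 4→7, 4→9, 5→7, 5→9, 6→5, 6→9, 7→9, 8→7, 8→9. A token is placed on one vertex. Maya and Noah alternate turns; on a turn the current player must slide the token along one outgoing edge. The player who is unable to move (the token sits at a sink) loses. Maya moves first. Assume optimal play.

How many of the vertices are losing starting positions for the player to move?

3

Compute win/loss labels from the base case upward. A position with no move is L. Any other position is W if it can reach an L in one move, else L.
Every edge goes from a vertex to one that appears earlier in the order 9, 7, 4, 5, 8, 6, 1, 3, 2, so processing vertices in that order labels each vertex after all of its successors.
9: no outgoing edge → L
7: reaches L-position 9 → W
4: reaches L-position 9 → W
5: reaches L-position 9 → W
8: reaches L-position 9 → W
6: reaches L-position 9 → W
1: only reaches 6(W), 8(W), 5(W), all W → L
3: only reaches 8(W), 4(W), 7(W), all W → L
2: reaches L-position 1 → W
The L vertices are 1, 3, 9; that is 3 in all.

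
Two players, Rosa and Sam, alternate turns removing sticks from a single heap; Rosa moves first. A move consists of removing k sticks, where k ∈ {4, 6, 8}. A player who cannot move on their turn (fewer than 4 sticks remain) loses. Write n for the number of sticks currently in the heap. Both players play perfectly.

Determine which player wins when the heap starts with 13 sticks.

Compute win/loss labels from the base case upward. A position with no move is L. Any other position is W if it can reach an L in one move, else L.
n=0: no move → L
n=1: no move → L
n=2: no move → L
n=3: no move → L
n=4: can move to 0, which is L ⇒ W
n=5: can move to 1, which is L ⇒ W
n=6: can move to 2, which is L ⇒ W
n=7: can move to 3, which is L ⇒ W
n=8: can move to 2, which is L ⇒ W
n=9: can move to 3, which is L ⇒ W
n=10: can move to 2, which is L ⇒ W
n=11: can move to 3, which is L ⇒ W
n=12: moves to 8(W), 6(W), 4(W); every one is W ⇒ L
n=13: moves to 9(W), 7(W), 5(W); every one is W ⇒ L
The starting position 13 is L: whatever Rosa does, the opponent receives a W position.

Sam wins.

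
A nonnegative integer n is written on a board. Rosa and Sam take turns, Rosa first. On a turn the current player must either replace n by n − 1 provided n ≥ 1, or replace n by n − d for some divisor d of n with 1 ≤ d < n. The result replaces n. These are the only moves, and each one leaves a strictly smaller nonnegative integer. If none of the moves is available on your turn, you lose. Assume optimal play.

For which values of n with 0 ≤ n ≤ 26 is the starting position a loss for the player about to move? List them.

0, 2, 5, 7, 9, 11, 13, 15, 17, 19, 21, 23, 25

Compute win/loss labels from the base case upward. A position with no move is L. Any other position is W if it can reach an L in one move, else L.
n=0: no move → L
n=1: can move to 0, which is L ⇒ W
n=2: the only move is to 1(W), a W ⇒ L
n=3: can move to 2, which is L ⇒ W
n=4: can move to 2, which is L ⇒ W
n=5: the only move is to 4(W), a W ⇒ L
n=6: can move to 5, which is L ⇒ W
n=7: the only move is to 6(W), a W ⇒ L
n=8: can move to 7, which is L ⇒ W
n=9: moves to 6(W), 8(W); every one is W ⇒ L
n=10: can move to 5, which is L ⇒ W
n=11: the only move is to 10(W), a W ⇒ L
n=12: can move to 9, which is L ⇒ W
n=13: the only move is to 12(W), a W ⇒ L
n=14: can move to 7, which is L ⇒ W
n=15: moves to 10(W), 12(W), 14(W); every one is W ⇒ L
n=16: can move to 15, which is L ⇒ W
n=17: the only move is to 16(W), a W ⇒ L
n=18: can move to 9, which is L ⇒ W
n=19: the only move is to 18(W), a W ⇒ L
n=20: can move to 15, which is L ⇒ W
n=21: moves to 14(W), 18(W), 20(W); every one is W ⇒ L
n=22: can move to 11, which is L ⇒ W
n=23: the only move is to 22(W), a W ⇒ L
n=24: can move to 21, which is L ⇒ W
n=25: moves to 20(W), 24(W); every one is W ⇒ L
n=26: can move to 13, which is L ⇒ W
Reading off the rows marked L gives the requested list; there are 13 such values of n.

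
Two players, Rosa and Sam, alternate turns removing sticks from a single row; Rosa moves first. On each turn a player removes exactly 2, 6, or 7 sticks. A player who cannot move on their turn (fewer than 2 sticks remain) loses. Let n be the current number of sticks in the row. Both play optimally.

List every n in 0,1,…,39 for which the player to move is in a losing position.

Positions with no move are L. A position that does have a move is losing for the player to move precisely when every available move leads to a winning position for the opponent. Fill in the labels:
n=0: no move → L
n=1: no move → L
n=2: can move to 0, which is L ⇒ W
n=3: can move to 1, which is L ⇒ W
n=4: the only move is to 2(W), a W ⇒ L
n=5: the only move is to 3(W), a W ⇒ L
n=6: can move to 4, which is L ⇒ W
n=7: can move to 5, which is L ⇒ W
n=8: can move to 1, which is L ⇒ W
n=9: moves to 7(W), 3(W), 2(W); every one is W ⇒ L
n=10: can move to 4, which is L ⇒ W
n=11: can move to 9, which is L ⇒ W
n=12: can move to 5, which is L ⇒ W
n=13: moves to 11(W), 7(W), 6(W); every one is W ⇒ L
n=14: moves to 12(W), 8(W), 7(W); every one is W ⇒ L
n=15: can move to 13, which is L ⇒ W
n=16: can move to 14, which is L ⇒ W
n=17: moves to 15(W), 11(W), 10(W); every one is W ⇒ L
n=18: moves to 16(W), 12(W), 11(W); every one is W ⇒ L
n=19: can move to 17, which is L ⇒ W
n=20: can move to 18, which is L ⇒ W
n=21: can move to 14, which is L ⇒ W
n=22: moves to 20(W), 16(W), 15(W); every one is W ⇒ L
n=23: can move to 17, which is L ⇒ W
n=24: can move to 22, which is L ⇒ W
n=25: can move to 18, which is L ⇒ W
n=26: moves to 24(W), 20(W), 19(W); every one is W ⇒ L
n=27: moves to 25(W), 21(W), 20(W); every one is W ⇒ L
n=28: can move to 26, which is L ⇒ W
n=29: can move to 27, which is L ⇒ W
n=30: moves to 28(W), 24(W), 23(W); every one is W ⇒ L
n=31: moves to 29(W), 25(W), 24(W); every one is W ⇒ L
n=32: can move to 30, which is L ⇒ W
n=33: can move to 31, which is L ⇒ W
n=34: can move to 27, which is L ⇒ W
n=35: moves to 33(W), 29(W), 28(W); every one is W ⇒ L
n=36: can move to 30, which is L ⇒ W
n=37: can move to 35, which is L ⇒ W
n=38: can move to 31, which is L ⇒ W
n=39: moves to 37(W), 33(W), 32(W); every one is W ⇒ L
Reading off the rows marked L gives the requested list; there are 16 such values of n.

0, 1, 4, 5, 9, 13, 14, 17, 18, 22, 26, 27, 30, 31, 35, 39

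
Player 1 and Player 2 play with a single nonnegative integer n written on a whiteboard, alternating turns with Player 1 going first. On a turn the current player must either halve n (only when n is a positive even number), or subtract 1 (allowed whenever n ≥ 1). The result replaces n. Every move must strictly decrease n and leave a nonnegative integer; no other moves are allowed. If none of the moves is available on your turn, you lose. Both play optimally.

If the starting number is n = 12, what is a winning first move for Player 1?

Move to 11.

Positions with no move are L. A position that does have a move is losing for the player to move precisely when every available move leads to a winning position for the opponent. Fill in the labels:
n=0: no move → L
n=1: →0(L), so W
n=2: →1(W) only, which is W, so L
n=3: →2(L), so W
n=4: →2(L), so W
n=5: →4(W) only, which is W, so L
n=6: →5(L), so W
n=7: →6(W) only, which is W, so L
n=8: →7(L), so W
n=9: →8(W) only, which is W, so L
n=10: →5(L), so W
n=11: →10(W) only, which is W, so L
n=12: →11(L), so W
From 12, the L positions reachable in one move are: 11.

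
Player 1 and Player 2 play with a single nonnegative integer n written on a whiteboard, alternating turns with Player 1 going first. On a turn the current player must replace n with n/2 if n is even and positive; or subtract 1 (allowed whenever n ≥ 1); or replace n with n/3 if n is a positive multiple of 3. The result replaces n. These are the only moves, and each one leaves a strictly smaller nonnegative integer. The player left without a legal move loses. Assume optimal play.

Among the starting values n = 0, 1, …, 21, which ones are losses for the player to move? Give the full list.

0, 2, 5, 7, 9, 11, 13, 16, 19

Build the W/L table. Terminal = L. A non-terminal position is W if it has a move to some L; otherwise it is L.
n=0: no move → L
n=1: →0(L), so W
n=2: →1(W) only, which is W, so L
n=3: →2(L), so W
n=4: →2(L), so W
n=5: →4(W) only, which is W, so L
n=6: →2(L), so W
n=7: →6(W) only, which is W, so L
n=8: →7(L), so W
n=9: →3(W), 8(W) — all W, so L
n=10: →5(L), so W
n=11: →10(W) only, which is W, so L
n=12: →11(L), so W
n=13: →12(W) only, which is W, so L
n=14: →7(L), so W
n=15: →5(L), so W
n=16: →8(W), 15(W) — all W, so L
n=17: →16(L), so W
n=18: →9(L), so W
n=19: →18(W) only, which is W, so L
n=20: →19(L), so W
n=21: →7(L), so W
Reading off the rows marked L gives the requested list; there are 9 such values of n.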